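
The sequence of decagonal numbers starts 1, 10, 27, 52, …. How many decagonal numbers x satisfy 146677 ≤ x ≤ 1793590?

The n-th decagonal number is n(4n−3).
Smallest index with value ≥ 146677: n = 192 (giving 146880).
Largest index with value ≤ 1793590: n = 670 (giving 1793590).
Indices 192 through 670: 479 terms.

479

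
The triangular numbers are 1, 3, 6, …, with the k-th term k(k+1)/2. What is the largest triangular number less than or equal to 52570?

Solve n(n+1)/2 ≤ 52570 for integer n.
n = 323 gives 52326 ≤ 52570, while n = 324 gives 52650 > 52570; so the answer is 52326.

52326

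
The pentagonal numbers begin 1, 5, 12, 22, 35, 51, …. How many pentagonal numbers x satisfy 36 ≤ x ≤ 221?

7

The n-th pentagonal number is n(3n−1)/2.
Smallest index with value ≥ 36: n = 6 (giving 51).
Largest index with value ≤ 221: n = 12 (giving 210).
Indices 6 through 12: 7 terms.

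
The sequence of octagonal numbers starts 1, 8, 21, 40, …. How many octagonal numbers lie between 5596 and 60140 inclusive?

The n-th octagonal number is n(3n−2).
Smallest index with value ≥ 5596: n = 44 (giving 5720).
Largest index with value ≤ 60140: n = 141 (giving 59361).
Indices 44 through 141: 98 terms.

98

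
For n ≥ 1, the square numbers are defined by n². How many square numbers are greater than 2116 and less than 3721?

The n-th square number is n².
Smallest index with value > 2116: n = 47 (giving 2209).
Largest index with value < 3721: n = 60 (giving 3600).
Indices 47 through 60: 14 terms.

14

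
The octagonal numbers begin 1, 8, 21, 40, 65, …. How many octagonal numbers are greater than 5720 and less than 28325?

53

The n-th octagonal number is n(3n−2).
Smallest index with value > 5720: n = 45 (giving 5985).
Largest index with value < 28325: n = 97 (giving 28033).
Indices 45 through 97: 53 terms.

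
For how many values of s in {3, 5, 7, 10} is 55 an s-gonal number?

s = 3: P(3, 10) = 55. ✓
s = 5: P(5, 6) = 51 and P(5, 7) = 70; 55 is not s-gonal.
s = 7: P(7, 5) = 55. ✓
s = 10: P(10, 4) = 52 and P(10, 5) = 85; 55 is not s-gonal.
Hits: s ∈ {3, 7} → 2.

2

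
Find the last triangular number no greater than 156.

153

Solve n(n+1)/2 ≤ 156 for integer n.
n = 17 gives 153 ≤ 156, while n = 18 gives 171 > 156; so the answer is 153.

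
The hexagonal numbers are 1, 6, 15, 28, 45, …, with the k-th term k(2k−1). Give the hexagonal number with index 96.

18336

The 96th hexagonal number is n(2n−1) with n = 96.
96·(2·96 − 1) = 96·191 = 18336.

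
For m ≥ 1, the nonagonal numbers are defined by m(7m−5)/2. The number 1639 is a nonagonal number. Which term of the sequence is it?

Set n(7n−5)/2 = 1639, giving 7n² − 5n − 3278 = 0.
The discriminant is 25 + 56·1639 = 91809, and √91809 = 303.
So n = (5 + 303) / 14 = 308/14 = 22.
Check: 22·(7·22 − 5)/2 = 1639. ✓

22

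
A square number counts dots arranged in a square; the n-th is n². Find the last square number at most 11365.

11236

Solve n² ≤ 11365 for integer n.
n = 106 gives 11236 ≤ 11365, while n = 107 gives 11449 > 11365; so the answer is 11236.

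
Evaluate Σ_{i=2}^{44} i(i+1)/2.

15179

Σ i(i+1)/2 = (Σi² + Σi) / 2 over i = 2..44.
Σi = 990 − 1 = 989 and Σi² = 29370 − 1 = 29369.
(1·29369 + 1·989) / 2 = 30358/2 = 15179.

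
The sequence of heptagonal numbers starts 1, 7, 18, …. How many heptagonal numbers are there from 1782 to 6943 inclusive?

27

The n-th heptagonal number is n(5n−3)/2.
Smallest index with value ≥ 1782: n = 27 (giving 1782).
Largest index with value ≤ 6943: n = 53 (giving 6943).
Indices 27 through 53: 27 terms.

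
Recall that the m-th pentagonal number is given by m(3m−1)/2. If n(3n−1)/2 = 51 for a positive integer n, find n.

6

Set n(3n−1)/2 = 51, giving 3n² − n − 102 = 0.
The discriminant is 1 + 24·51 = 1225, and √1225 = 35.
So n = (1 + 35) / 6 = 36/6 = 6.
Check: 6·(3·6 − 1)/2 = 51. ✓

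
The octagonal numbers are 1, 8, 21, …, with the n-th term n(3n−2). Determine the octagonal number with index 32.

3008

32·(3·32 − 2) = 32·94 = 3008.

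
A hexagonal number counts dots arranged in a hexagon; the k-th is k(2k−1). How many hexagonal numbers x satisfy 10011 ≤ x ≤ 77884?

127

The n-th hexagonal number is n(2n−1).
Smallest index with value ≥ 10011: n = 71 (giving 10011).
Largest index with value ≤ 77884: n = 197 (giving 77421).
Indices 71 through 197: 127 terms.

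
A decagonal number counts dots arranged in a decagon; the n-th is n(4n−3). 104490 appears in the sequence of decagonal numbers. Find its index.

162

Set n(4n−3) = 104490, giving 4n² − 3n − 104490 = 0.
The discriminant is 9 + 16·104490 = 1671849, and √1671849 = 1293.
So n = (3 + 1293) / 8 = 1296/8 = 162.
Check: 162·(4·162 − 3) = 104490. ✓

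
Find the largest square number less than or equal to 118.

Solve n² ≤ 118 for integer n.
n = 10 gives 100 ≤ 118, while n = 11 gives 121 > 118; so the answer is 100.

100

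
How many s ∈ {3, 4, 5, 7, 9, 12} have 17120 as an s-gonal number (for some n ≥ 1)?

s = 3: P(3, 184) = 17020 and P(3, 185) = 17205; 17120 is not s-gonal.
s = 4: P(4, 130) = 16900 and P(4, 131) = 17161; 17120 is not s-gonal.
s = 5: P(5, 107) = 17120. ✓
s = 7: P(7, 83) = 17098 and P(7, 84) = 17514; 17120 is not s-gonal.
s = 9: P(9, 70) = 16975 and P(9, 71) = 17466; 17120 is not s-gonal.
s = 12: P(12, 58) = 16588 and P(12, 59) = 17169; 17120 is not s-gonal.
Hits: s ∈ {5} → 1.

1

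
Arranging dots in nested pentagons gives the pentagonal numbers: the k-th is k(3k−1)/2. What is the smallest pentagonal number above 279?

Solve n(3n−1)/2 > 279 for integer n.
The largest n with value ≤ 279 is 13 (since 247 ≤ 279 < 287), so the first above is n = 14, value 287.

287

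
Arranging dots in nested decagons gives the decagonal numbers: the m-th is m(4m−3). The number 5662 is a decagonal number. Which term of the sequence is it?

38

Set n(4n−3) = 5662, giving 4n² − 3n − 5662 = 0.
So n = (3 + 301) / 8 = 304/8 = 38.
Check: 38·(4·38 − 3) = 5662. ✓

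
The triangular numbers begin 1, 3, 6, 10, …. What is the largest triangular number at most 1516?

1485

Solve n(n+1)/2 ≤ 1516 for integer n.
n = 54 gives 1485 ≤ 1516, while n = 55 gives 1540 > 1516; so the answer is 1485.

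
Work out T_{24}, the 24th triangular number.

24·25/2 = 600/2 = 300.

300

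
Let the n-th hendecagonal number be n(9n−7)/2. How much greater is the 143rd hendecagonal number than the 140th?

143·(9·143 − 7)/2 = 91520 and 140·(9·140 − 7)/2 = 87710.
Difference: 91520 − 87710 = 3810.

3810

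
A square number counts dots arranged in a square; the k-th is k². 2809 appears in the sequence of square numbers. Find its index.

53

We need n² = 2809, so n = √2809 = 53.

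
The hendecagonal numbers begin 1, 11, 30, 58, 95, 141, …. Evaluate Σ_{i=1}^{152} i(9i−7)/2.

Σ i(9i−7)/2 = (9Σi² − 7Σi) / 2 over i = 1..152.
Σi = 11628 and Σi² = 1182180.
(9·1182180 − 7·11628) / 2 = 10558224/2 = 5279112.

5279112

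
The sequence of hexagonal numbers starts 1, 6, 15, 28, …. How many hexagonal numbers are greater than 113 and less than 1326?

18

The n-th hexagonal number is n(2n−1).
Smallest index with value > 113: n = 8 (giving 120).
Largest index with value < 1326: n = 25 (giving 1225).
Indices 8 through 25: 18 terms.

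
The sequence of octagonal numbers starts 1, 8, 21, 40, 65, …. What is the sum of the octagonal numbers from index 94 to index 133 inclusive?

1552780

Σ i(3i−2) = 3Σi² − 2Σi over i = 94..133.
Σi = 8911 − 4371 = 4540 and Σi² = 793079 − 272459 = 520620.
3·520620 − 2·4540 = 1552780.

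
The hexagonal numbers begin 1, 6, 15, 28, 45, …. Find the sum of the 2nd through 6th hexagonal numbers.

Σ i(2i−1) = 2Σi² − Σi over i = 2..6.
Σi = 21 − 1 = 20 and Σi² = 91 − 1 = 90.
2·90 − 1·20 = 160.

160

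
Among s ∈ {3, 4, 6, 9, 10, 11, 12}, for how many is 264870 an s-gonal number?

1

s = 3: P(3, 727) = 264628 and P(3, 728) = 265356; 264870 is not s-gonal.
s = 4: P(4, 514) = 264196 and P(4, 515) = 265225; 264870 is not s-gonal.
s = 6: P(6, 364) = 264628 and P(6, 365) = 266085; 264870 is not s-gonal.
s = 9: P(9, 275) = 264000 and P(9, 276) = 265926; 264870 is not s-gonal.
s = 10: P(10, 257) = 263425 and P(10, 258) = 265482; 264870 is not s-gonal.
s = 11: P(11, 243) = 264870. ✓
s = 12: P(12, 230) = 263580 and P(12, 231) = 265881; 264870 is not s-gonal.
Hits: s ∈ {11} → 1.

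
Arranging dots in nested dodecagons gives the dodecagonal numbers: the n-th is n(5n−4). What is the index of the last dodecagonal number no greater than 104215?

Solve n(5n−4) ≤ 104215 for integer n.
n = 144 gives 103104 ≤ 104215, while n = 145 gives 104545 > 104215; so the answer is index 144.

144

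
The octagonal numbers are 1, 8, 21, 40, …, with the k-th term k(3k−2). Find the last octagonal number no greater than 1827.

1825

Solve n(3n−2) ≤ 1827 for integer n.
n = 25 gives 1825 ≤ 1827, while n = 26 gives 1976 > 1827; so the answer is 1825.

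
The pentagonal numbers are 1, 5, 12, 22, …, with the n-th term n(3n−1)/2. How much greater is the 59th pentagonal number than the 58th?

175

Consecutive pentagonal numbers differ by 3n − 2: here 3·59 − 2 = 175.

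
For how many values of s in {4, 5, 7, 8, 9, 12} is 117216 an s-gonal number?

s = 4: P(4, 342) = 116964 and P(4, 343) = 117649; 117216 is not s-gonal.
s = 5: P(5, 279) = 116622 and P(5, 280) = 117460; 117216 is not s-gonal.
s = 7: P(7, 216) = 116316 and P(7, 217) = 117397; 117216 is not s-gonal.
s = 8: P(8, 198) = 117216. ✓
s = 9: P(9, 183) = 116754 and P(9, 184) = 118036; 117216 is not s-gonal.
s = 12: P(12, 153) = 116433 and P(12, 154) = 117964; 117216 is not s-gonal.
Hits: s ∈ {8} → 1.

1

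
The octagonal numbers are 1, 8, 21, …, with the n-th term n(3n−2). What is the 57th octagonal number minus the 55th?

668

57·(3·57 − 2) = 9633 and 55·(3·55 − 2) = 8965.
Difference: 9633 − 8965 = 668.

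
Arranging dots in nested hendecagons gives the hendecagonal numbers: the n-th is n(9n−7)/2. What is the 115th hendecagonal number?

59110

115·(9·115 − 7)/2 = 115·1028/2 = 115·514 = 59110.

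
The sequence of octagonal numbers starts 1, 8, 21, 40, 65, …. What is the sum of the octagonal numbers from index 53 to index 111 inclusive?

Σ i(3i−2) = 3Σi² − 2Σi over i = 53..111.
Σi = 6216 − 1378 = 4838 and Σi² = 462056 − 48230 = 413826.
3·413826 − 2·4838 = 1231802.

1231802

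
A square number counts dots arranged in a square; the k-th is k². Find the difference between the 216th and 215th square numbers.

n² − (n−1)² = 2n − 1, so 216² − 215² = 2·216 − 1 = 431.

431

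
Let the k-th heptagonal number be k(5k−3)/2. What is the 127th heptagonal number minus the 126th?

Consecutive heptagonal numbers differ by 5n − 4: here 5·127 − 4 = 631.

631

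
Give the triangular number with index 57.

1653

57·58/2 = 3306/2 = 1653.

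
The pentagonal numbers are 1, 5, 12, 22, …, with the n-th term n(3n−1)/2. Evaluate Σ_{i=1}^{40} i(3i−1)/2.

32800

Σ i(3i−1)/2 = (3Σi² − Σi) / 2 over i = 1..40.
Σi = 820 and Σi² = 22140.
(3·22140 − 1·820) / 2 = 65600/2 = 32800.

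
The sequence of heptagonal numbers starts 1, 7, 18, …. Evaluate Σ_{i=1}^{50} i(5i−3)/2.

105400

Σ i(5i−3)/2 = (5Σi² − 3Σi) / 2 over i = 1..50.
Σi = 1275 and Σi² = 42925.
(5·42925 − 3·1275) / 2 = 210800/2 = 105400.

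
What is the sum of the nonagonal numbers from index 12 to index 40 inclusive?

Σ i(7i−5)/2 = (7Σi² − 5Σi) / 2 over i = 12..40.
Σi = 820 − 66 = 754 and Σi² = 22140 − 506 = 21634.
(7·21634 − 5·754) / 2 = 147668/2 = 73834.

73834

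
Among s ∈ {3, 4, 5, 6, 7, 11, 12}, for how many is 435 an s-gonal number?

s = 3: P(3, 29) = 435. ✓
s = 4: P(4, 20) = 400 and P(4, 21) = 441; 435 is not s-gonal.
s = 5: P(5, 17) = 425 and P(5, 18) = 477; 435 is not s-gonal.
s = 6: P(6, 15) = 435. ✓
s = 7: P(7, 13) = 403 and P(7, 14) = 469; 435 is not s-gonal.
s = 11: P(11, 10) = 415 and P(11, 11) = 506; 435 is not s-gonal.
s = 12: P(12, 9) = 369 and P(12, 10) = 460; 435 is not s-gonal.
Hits: s ∈ {3, 6} → 2.

2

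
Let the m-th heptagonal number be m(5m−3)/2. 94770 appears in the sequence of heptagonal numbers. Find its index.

195

Set n(5n−3)/2 = 94770, giving 5n² − 3n − 189540 = 0.
The discriminant is 9 + 40·94770 = 3790809, and √3790809 = 1947.
So n = (3 + 1947) / 10 = 1950/10 = 195.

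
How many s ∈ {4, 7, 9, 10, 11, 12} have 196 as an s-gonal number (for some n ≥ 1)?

2

s = 4: P(4, 14) = 196. ✓
s = 7: P(7, 9) = 189 and P(7, 10) = 235; 196 is not s-gonal.
s = 9: P(9, 7) = 154 and P(9, 8) = 204; 196 is not s-gonal.
s = 10: P(10, 7) = 175 and P(10, 8) = 232; 196 is not s-gonal.
s = 11: P(11, 7) = 196. ✓
s = 12: P(12, 6) = 156 and P(12, 7) = 217; 196 is not s-gonal.
Hits: s ∈ {4, 11} → 2.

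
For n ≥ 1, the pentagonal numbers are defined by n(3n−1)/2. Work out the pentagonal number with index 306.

140301

The 306th pentagonal number is n(3n−1)/2 with n = 306.
306·(3·306 − 1)/2 = 306·917/2 = 140301.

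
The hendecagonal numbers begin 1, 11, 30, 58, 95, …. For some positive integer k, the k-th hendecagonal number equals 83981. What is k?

137

Set n(9n−7)/2 = 83981, giving 9n² − 7n − 167962 = 0.
The discriminant is 49 + 72·83981 = 6046681, and √6046681 = 2459.
So n = (7 + 2459) / 18 = 2466/18 = 137.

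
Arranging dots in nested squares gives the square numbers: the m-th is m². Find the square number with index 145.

The 145th square number is n² with n = 145.
145² = 21025.

21025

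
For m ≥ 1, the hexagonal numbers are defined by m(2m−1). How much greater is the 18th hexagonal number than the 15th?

195

18·(2·18 − 1) = 630 and 15·(2·15 − 1) = 435.
Difference: 630 − 435 = 195.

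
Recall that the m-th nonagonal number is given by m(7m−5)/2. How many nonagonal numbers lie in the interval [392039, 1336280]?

The n-th nonagonal number is n(7n−5)/2.
Smallest index with value ≥ 392039: n = 336 (giving 394296).
Largest index with value ≤ 1336280: n = 618 (giving 1335189).
Indices 336 through 618: 283 terms.

283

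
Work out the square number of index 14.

The 14th square number is n² with n = 14.
14² = 196.

196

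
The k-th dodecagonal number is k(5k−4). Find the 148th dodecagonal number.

108928

The 148th dodecagonal number is n(5n−4) with n = 148.
148·(5·148 − 4) = 148·736 = 108928.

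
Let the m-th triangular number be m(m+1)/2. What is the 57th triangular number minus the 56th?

Consecutive triangular numbers differ by n: T_{57} − T_{56} = 57.

57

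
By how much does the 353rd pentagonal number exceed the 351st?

353·(3·353 − 1)/2 = 186737 and 351·(3·351 − 1)/2 = 184626.
Difference: 186737 − 184626 = 2111.

2111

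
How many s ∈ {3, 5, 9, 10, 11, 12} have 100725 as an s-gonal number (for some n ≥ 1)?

2

s = 3: P(3, 448) = 100576 and P(3, 449) = 101025; 100725 is not s-gonal.
s = 5: P(5, 259) = 100492 and P(5, 260) = 101270; 100725 is not s-gonal.
s = 9: P(9, 170) = 100725. ✓
s = 10: P(10, 159) = 100647 and P(10, 160) = 101920; 100725 is not s-gonal.
s = 11: P(11, 150) = 100725. ✓
s = 12: P(12, 142) = 100252 and P(12, 143) = 101673; 100725 is not s-gonal.
Hits: s ∈ {9, 11} → 2.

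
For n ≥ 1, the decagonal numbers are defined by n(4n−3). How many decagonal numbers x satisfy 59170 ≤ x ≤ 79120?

20

The n-th decagonal number is n(4n−3).
Smallest index with value ≥ 59170: n = 122 (giving 59170).
Largest index with value ≤ 79120: n = 141 (giving 79101).
Indices 122 through 141: 20 terms.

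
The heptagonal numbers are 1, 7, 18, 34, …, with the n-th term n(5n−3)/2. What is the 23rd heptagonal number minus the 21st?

217

23·(5·23 − 3)/2 = 1288 and 21·(5·21 − 3)/2 = 1071.
Difference: 1288 − 1071 = 217.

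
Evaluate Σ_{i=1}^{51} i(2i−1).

Σ i(2i−1) = 2Σi² − Σi over i = 1..51.
Σi = 1326 and Σi² = 45526.
2·45526 − 1·1326 = 89726.

89726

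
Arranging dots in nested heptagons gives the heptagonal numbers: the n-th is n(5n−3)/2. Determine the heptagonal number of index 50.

6175

The 50th heptagonal number is n(5n−3)/2 with n = 50.
50·(5·50 − 3)/2 = 50·247/2 = 6175.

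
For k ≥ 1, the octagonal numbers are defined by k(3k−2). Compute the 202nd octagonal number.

The 202nd octagonal number is n(3n−2) with n = 202.
202·(3·202 − 2) = 202·604 = 122008.

122008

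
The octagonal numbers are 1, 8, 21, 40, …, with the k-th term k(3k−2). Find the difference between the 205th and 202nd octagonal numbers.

205·(3·205 − 2) = 125665 and 202·(3·202 − 2) = 122008.
Difference: 125665 − 122008 = 3657.

3657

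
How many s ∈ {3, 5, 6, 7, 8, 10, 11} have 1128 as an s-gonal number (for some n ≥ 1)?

2

s = 3: P(3, 47) = 1128. ✓
s = 5: P(5, 27) = 1080 and P(5, 28) = 1162; 1128 is not s-gonal.
s = 6: P(6, 24) = 1128. ✓
s = 7: P(7, 21) = 1071 and P(7, 22) = 1177; 1128 is not s-gonal.
s = 8: P(8, 19) = 1045 and P(8, 20) = 1160; 1128 is not s-gonal.
s = 10: P(10, 17) = 1105 and P(10, 18) = 1242; 1128 is not s-gonal.
s = 11: P(11, 16) = 1096 and P(11, 17) = 1241; 1128 is not s-gonal.
Hits: s ∈ {3, 6} → 2.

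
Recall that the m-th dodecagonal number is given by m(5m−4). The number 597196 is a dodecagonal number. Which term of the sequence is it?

346

Set n(5n−4) = 597196, giving 5n² − 4n − 597196 = 0.
The discriminant is 16 + 20·597196 = 11943936, and √11943936 = 3456.
So n = (4 + 3456) / 10 = 3460/10 = 346.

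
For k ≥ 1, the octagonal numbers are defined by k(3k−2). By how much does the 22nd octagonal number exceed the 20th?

248

22·(3·22 − 2) = 1408 and 20·(3·20 − 2) = 1160.
Difference: 1408 − 1160 = 248.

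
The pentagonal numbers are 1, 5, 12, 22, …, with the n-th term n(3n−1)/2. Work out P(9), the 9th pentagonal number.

The 9th pentagonal number is n(3n−1)/2 with n = 9.
9·(3·9 − 1)/2 = 9·26/2 = 9·13 = 117.

117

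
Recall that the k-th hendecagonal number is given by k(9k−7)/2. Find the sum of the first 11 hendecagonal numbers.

2046

Σ i(9i−7)/2 = (9Σi² − 7Σi) / 2 over i = 1..11.
Σi = 66 and Σi² = 506.
(9·506 − 7·66) / 2 = 4092/2 = 2046.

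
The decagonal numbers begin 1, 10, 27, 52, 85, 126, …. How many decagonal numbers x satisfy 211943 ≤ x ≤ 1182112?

The n-th decagonal number is n(4n−3).
Smallest index with value ≥ 211943: n = 231 (giving 212751).
Largest index with value ≤ 1182112: n = 544 (giving 1182112).
Indices 231 through 544: 314 terms.

314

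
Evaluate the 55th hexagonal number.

The 55th hexagonal number is n(2n−1) with n = 55.
55·(2·55 − 1) = 55·109 = 5995.

5995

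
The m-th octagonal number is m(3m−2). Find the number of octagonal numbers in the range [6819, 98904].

133

The n-th octagonal number is n(3n−2).
Smallest index with value ≥ 6819: n = 49 (giving 7105).
Largest index with value ≤ 98904: n = 181 (giving 97921).
Indices 49 through 181: 133 terms.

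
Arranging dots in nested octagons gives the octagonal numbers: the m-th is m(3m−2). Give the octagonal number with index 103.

The 103rd octagonal number is n(3n−2) with n = 103.
103·(3·103 − 2) = 103·307 = 31621.

31621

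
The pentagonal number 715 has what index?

22

Set n(3n−1)/2 = 715, giving 3n² − n − 1430 = 0.
So n = (1 + 131) / 6 = 132/6 = 22.
Check: 22·(3·22 − 1)/2 = 715. ✓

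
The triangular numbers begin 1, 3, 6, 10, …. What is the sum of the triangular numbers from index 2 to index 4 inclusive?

19

Σ i(i+1)/2 = (Σi² + Σi) / 2 over i = 2..4.
Σi = 10 − 1 = 9 and Σi² = 30 − 1 = 29.
(1·29 + 1·9) / 2 = 38/2 = 19.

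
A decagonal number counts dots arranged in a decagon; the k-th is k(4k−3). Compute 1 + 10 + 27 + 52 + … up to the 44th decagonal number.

Σ i(4i−3) = 4Σi² − 3Σi over i = 1..44.
Σi = 990 and Σi² = 29370.
4·29370 − 3·990 = 114510.

114510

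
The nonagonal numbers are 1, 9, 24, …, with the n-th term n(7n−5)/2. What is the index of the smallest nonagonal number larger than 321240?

Solve n(7n−5)/2 > 321240 for integer n.
The largest n with value ≤ 321240 is 303 (since 320574 ≤ 321240 < 322696), so the first above is n = 304, value 322696.

304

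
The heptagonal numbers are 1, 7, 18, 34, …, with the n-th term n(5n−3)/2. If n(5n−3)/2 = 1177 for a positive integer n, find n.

22

Set n(5n−3)/2 = 1177, giving 5n² − 3n − 2354 = 0.
So n = (3 + 217) / 10 = 220/10 = 22.
Check: 22·(5·22 − 3)/2 = 1177. ✓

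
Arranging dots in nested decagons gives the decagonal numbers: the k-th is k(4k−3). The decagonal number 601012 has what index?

388

Set n(4n−3) = 601012, giving 4n² − 3n − 601012 = 0.
The discriminant is 9 + 16·601012 = 9616201, and √9616201 = 3101.
So n = (3 + 3101) / 8 = 3104/8 = 388.
Check: 388·(4·388 − 3) = 601012. ✓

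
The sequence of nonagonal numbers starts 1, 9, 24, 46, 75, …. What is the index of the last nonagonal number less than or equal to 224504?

253

Solve n(7n−5)/2 ≤ 224504 for integer n.
n = 253 gives 223399 ≤ 224504, while n = 254 gives 225171 > 224504; so the answer is index 253.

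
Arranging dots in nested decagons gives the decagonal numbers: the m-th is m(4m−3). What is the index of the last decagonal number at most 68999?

131

Solve n(4n−3) ≤ 68999 for integer n.
n = 131 gives 68251 ≤ 68999, while n = 132 gives 69300 > 68999; so the answer is index 131.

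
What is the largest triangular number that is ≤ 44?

36

Solve n(n+1)/2 ≤ 44 for integer n.
n = 8 gives 36 ≤ 44, while n = 9 gives 45 > 44; so the answer is 36.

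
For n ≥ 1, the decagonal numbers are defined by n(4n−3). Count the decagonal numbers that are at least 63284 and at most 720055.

The n-th decagonal number is n(4n−3).
Smallest index with value ≥ 63284: n = 127 (giving 64135).
Largest index with value ≤ 720055: n = 424 (giving 717832).
Indices 127 through 424: 298 terms.

298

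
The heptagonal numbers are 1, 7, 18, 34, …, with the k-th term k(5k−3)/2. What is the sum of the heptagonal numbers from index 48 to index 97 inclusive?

Σ i(5i−3)/2 = (5Σi² − 3Σi) / 2 over i = 48..97.
Σi = 4753 − 1128 = 3625 and Σi² = 308945 − 35720 = 273225.
(5·273225 − 3·3625) / 2 = 1355250/2 = 677625.

677625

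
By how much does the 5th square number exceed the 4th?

9

n² − (n−1)² = 2n − 1, so 5² − 4² = 2·5 − 1 = 9.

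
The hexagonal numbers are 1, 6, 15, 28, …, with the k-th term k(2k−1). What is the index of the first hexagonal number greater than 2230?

34

Solve n(2n−1) > 2230 for integer n.
The largest n with value ≤ 2230 is 33 (since 2145 ≤ 2230 < 2278), so the first above is n = 34, value 2278.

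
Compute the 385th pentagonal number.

The 385th pentagonal number is n(3n−1)/2 with n = 385.
385·(3·385 − 1)/2 = 385·1154/2 = 385·577 = 222145.

222145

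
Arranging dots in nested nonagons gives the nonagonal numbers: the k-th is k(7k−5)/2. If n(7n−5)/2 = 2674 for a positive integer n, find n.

Set n(7n−5)/2 = 2674, giving 7n² − 5n − 5348 = 0.
The discriminant is 25 + 56·2674 = 149769, and √149769 = 387.
So n = (5 + 387) / 14 = 392/14 = 28.
Check: 28·(7·28 − 5)/2 = 2674. ✓

28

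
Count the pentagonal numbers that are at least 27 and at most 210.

8

The n-th pentagonal number is n(3n−1)/2.
Smallest index with value ≥ 27: n = 5 (giving 35).
Largest index with value ≤ 210: n = 12 (giving 210).
Indices 5 through 12: 8 terms.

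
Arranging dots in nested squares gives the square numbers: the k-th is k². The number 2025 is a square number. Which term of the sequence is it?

45

We need n² = 2025, so n = √2025 = 45.
Check: 45² = 2025. ✓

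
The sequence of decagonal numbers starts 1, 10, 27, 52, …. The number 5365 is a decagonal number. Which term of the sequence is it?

Set n(4n−3) = 5365, giving 4n² − 3n − 5365 = 0.
The discriminant is 9 + 16·5365 = 85849, and √85849 = 293.
So n = (3 + 293) / 8 = 296/8 = 37.
Check: 37·(4·37 − 3) = 5365. ✓

37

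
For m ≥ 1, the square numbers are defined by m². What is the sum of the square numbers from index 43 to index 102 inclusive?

Σ_{i=43}^{102} i² = 358955 − 25585 = 333370.

333370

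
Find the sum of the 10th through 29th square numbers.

Σ_{i=10}^{29} i² = 8555 − 285 = 8270.

8270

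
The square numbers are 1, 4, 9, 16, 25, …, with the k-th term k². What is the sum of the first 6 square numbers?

Σ_{i=1}^{6} i² = 6·7·13/6 = 91.

91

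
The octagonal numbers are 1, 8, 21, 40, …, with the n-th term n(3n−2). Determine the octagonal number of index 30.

2640

The 30th octagonal number is n(3n−2) with n = 30.
30·(3·30 − 2) = 30·88 = 2640.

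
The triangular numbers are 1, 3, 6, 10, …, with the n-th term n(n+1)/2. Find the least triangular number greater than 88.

Solve n(n+1)/2 > 88 for integer n.
The largest n with value ≤ 88 is 12 (since 78 ≤ 88 < 91), so the first above is n = 13, value 91.

91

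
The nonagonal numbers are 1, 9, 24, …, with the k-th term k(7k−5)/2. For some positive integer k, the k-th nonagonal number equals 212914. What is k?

Set n(7n−5)/2 = 212914, giving 7n² − 5n − 425828 = 0.
The discriminant is 25 + 56·212914 = 11923209, and √11923209 = 3453.
So n = (5 + 3453) / 14 = 3458/14 = 247.
Check: 247·(7·247 − 5)/2 = 212914. ✓

247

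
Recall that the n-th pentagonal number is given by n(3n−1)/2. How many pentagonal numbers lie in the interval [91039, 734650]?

454

The n-th pentagonal number is n(3n−1)/2.
Smallest index with value ≥ 91039: n = 247 (giving 91390).
Largest index with value ≤ 734650: n = 700 (giving 734650).
Indices 247 through 700: 454 terms.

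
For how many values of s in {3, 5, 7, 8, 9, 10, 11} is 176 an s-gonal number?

s = 3: P(3, 18) = 171 and P(3, 19) = 190; 176 is not s-gonal.
s = 5: P(5, 11) = 176. ✓
s = 7: P(7, 8) = 148 and P(7, 9) = 189; 176 is not s-gonal.
s = 8: P(8, 8) = 176. ✓
s = 9: P(9, 7) = 154 and P(9, 8) = 204; 176 is not s-gonal.
s = 10: P(10, 7) = 175 and P(10, 8) = 232; 176 is not s-gonal.
s = 11: P(11, 6) = 141 and P(11, 7) = 196; 176 is not s-gonal.
Hits: s ∈ {5, 8} → 2.

2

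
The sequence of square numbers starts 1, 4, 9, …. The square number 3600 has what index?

60

We need n² = 3600, so n = √3600 = 60.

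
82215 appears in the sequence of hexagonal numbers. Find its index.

Set n(2n−1) = 82215, giving 2n² − n − 82215 = 0.
The discriminant is 1 + 8·82215 = 657721, and √657721 = 811.
So n = (1 + 811) / 4 = 812/4 = 203.

203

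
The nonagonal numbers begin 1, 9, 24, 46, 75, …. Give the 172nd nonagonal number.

The 172nd nonagonal number is n(7n−5)/2 with n = 172.
172·(7·172 − 5)/2 = 172·1199/2 = 103114.

103114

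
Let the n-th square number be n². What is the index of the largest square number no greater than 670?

Solve n² ≤ 670 for integer n.
n = 25 gives 625 ≤ 670, while n = 26 gives 676 > 670; so the answer is index 25.

25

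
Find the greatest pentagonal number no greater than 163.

145

Solve n(3n−1)/2 ≤ 163 for integer n.
n = 10 gives 145 ≤ 163, while n = 11 gives 176 > 163; so the answer is 145.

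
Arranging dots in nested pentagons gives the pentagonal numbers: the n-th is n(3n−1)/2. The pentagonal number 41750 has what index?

167

Set n(3n−1)/2 = 41750, giving 3n² − n − 83500 = 0.
The discriminant is 1 + 24·41750 = 1002001, and √1002001 = 1001.
So n = (1 + 1001) / 6 = 1002/6 = 167.
Check: 167·(3·167 − 1)/2 = 41750. ✓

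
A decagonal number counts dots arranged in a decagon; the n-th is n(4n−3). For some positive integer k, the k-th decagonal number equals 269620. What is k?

Set n(4n−3) = 269620, giving 4n² − 3n − 269620 = 0.
The discriminant is 9 + 16·269620 = 4313929, and √4313929 = 2077.
So n = (3 + 2077) / 8 = 2080/8 = 260.
Check: 260·(4·260 − 3) = 269620. ✓

260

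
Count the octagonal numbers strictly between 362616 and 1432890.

343

The n-th octagonal number is n(3n−2).
Smallest index with value > 362616: n = 349 (giving 364705).
Largest index with value < 1432890: n = 691 (giving 1431061).
Indices 349 through 691: 343 terms.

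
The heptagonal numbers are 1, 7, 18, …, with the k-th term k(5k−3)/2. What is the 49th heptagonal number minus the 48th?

Consecutive heptagonal numbers differ by 5n − 4: here 5·49 − 4 = 241.

241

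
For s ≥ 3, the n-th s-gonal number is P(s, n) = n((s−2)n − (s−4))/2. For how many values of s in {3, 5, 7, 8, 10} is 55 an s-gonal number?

s = 3: P(3, 10) = 55. ✓
s = 5: P(5, 6) = 51 and P(5, 7) = 70; 55 is not s-gonal.
s = 7: P(7, 5) = 55. ✓
s = 8: P(8, 4) = 40 and P(8, 5) = 65; 55 is not s-gonal.
s = 10: P(10, 4) = 52 and P(10, 5) = 85; 55 is not s-gonal.
Hits: s ∈ {3, 7} → 2.

2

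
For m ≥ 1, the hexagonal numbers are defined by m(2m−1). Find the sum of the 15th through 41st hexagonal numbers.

Σ i(2i−1) = 2Σi² − Σi over i = 15..41.
Σi = 861 − 105 = 756 and Σi² = 23821 − 1015 = 22806.
2·22806 − 1·756 = 44856.

44856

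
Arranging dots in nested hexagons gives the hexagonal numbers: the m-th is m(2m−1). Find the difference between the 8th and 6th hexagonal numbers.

54

8·(2·8 − 1) = 120 and 6·(2·6 − 1) = 66.
Difference: 120 − 66 = 54.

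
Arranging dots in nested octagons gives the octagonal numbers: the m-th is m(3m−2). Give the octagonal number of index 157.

73633

The 157th octagonal number is n(3n−2) with n = 157.
157·(3·157 − 2) = 157·469 = 73633.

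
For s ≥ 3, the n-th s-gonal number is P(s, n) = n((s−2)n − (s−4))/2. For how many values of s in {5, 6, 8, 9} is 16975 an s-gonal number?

1

s = 5: P(5, 106) = 16801 and P(5, 107) = 17120; 16975 is not s-gonal.
s = 6: P(6, 92) = 16836 and P(6, 93) = 17205; 16975 is not s-gonal.
s = 8: P(8, 75) = 16725 and P(8, 76) = 17176; 16975 is not s-gonal.
s = 9: P(9, 70) = 16975. ✓
Hits: s ∈ {9} → 1.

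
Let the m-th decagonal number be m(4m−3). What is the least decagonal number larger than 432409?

434610

Solve n(4n−3) > 432409 for integer n.
The largest n with value ≤ 432409 is 329 (since 431977 ≤ 432409 < 434610), so the first above is n = 330, value 434610.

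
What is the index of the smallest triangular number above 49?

10

Solve n(n+1)/2 > 49 for integer n.
The largest n with value ≤ 49 is 9 (since 45 ≤ 49 < 55), so the first above is n = 10, value 55.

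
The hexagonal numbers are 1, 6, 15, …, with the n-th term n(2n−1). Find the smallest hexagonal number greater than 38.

45

Solve n(2n−1) > 38 for integer n.
The largest n with value ≤ 38 is 4 (since 28 ≤ 38 < 45), so the first above is n = 5, value 45.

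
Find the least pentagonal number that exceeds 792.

852

Solve n(3n−1)/2 > 792 for integer n.
The largest n with value ≤ 792 is 23 (since 782 ≤ 792 < 852), so the first above is n = 24, value 852.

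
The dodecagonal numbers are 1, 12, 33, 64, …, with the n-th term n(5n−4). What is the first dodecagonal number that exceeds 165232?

Solve n(5n−4) > 165232 for integer n.
The largest n with value ≤ 165232 is 182 (since 164892 ≤ 165232 < 166713), so the first above is n = 183, value 166713.

166713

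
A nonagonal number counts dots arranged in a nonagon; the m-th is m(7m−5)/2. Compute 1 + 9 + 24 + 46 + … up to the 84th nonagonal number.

Σ i(7i−5)/2 = (7Σi² − 5Σi) / 2 over i = 1..84.
Σi = 3570 and Σi² = 201110.
(7·201110 − 5·3570) / 2 = 1389920/2 = 694960.

694960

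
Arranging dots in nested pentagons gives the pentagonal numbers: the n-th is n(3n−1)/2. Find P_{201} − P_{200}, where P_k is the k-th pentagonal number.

Consecutive pentagonal numbers differ by 3n − 2: here 3·201 − 2 = 601.

601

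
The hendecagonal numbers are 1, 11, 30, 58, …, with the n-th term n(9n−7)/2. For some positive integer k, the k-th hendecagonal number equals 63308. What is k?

119

Set n(9n−7)/2 = 63308, giving 9n² − 7n − 126616 = 0.
The discriminant is 49 + 72·63308 = 4558225, and √4558225 = 2135.
So n = (7 + 2135) / 18 = 2142/18 = 119.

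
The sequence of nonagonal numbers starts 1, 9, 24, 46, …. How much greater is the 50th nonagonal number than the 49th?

344

Consecutive nonagonal numbers differ by 7n − 6: here 7·50 − 6 = 344.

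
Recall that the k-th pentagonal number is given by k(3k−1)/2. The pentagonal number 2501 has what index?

41

Set n(3n−1)/2 = 2501, giving 3n² − n − 5002 = 0.
So n = (1 + 245) / 6 = 246/6 = 41.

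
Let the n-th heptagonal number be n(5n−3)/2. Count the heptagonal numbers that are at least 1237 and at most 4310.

19

The n-th heptagonal number is n(5n−3)/2.
Smallest index with value ≥ 1237: n = 23 (giving 1288).
Largest index with value ≤ 4310: n = 41 (giving 4141).
Indices 23 through 41: 19 terms.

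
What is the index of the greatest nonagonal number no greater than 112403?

179

Solve n(7n−5)/2 ≤ 112403 for integer n.
n = 179 gives 111696 ≤ 112403, while n = 180 gives 112950 > 112403; so the answer is index 179.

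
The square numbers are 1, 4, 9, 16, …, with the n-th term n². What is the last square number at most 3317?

3249

Solve n² ≤ 3317 for integer n.
n = 57 gives 3249 ≤ 3317, while n = 58 gives 3364 > 3317; so the answer is 3249.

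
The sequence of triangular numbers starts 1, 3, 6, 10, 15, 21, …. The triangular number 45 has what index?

Set n(n+1)/2 = 45, giving n² + n − 90 = 0.
The discriminant is 1 + 8·45 = 361, and √361 = 19.
So n = (-1 + 19) / 2 = 18/2 = 9.
Check: 9·10/2 = 45. ✓

9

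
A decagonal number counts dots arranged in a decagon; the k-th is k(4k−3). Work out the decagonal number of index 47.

The 47th decagonal number is n(4n−3) with n = 47.
47·(4·47 − 3) = 47·185 = 8695.

8695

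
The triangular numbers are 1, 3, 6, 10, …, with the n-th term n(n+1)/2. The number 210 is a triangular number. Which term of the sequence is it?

Set n(n+1)/2 = 210, giving n² + n − 420 = 0.
The discriminant is 1 + 8·210 = 1681, and √1681 = 41.
So n = (-1 + 41) / 2 = 40/2 = 20.
Check: 20·21/2 = 210. ✓

20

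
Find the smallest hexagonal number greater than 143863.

144453

Solve n(2n−1) > 143863 for integer n.
The largest n with value ≤ 143863 is 268 (since 143380 ≤ 143863 < 144453), so the first above is n = 269, value 144453.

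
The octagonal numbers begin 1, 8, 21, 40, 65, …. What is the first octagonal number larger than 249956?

Solve n(3n−2) > 249956 for integer n.
The largest n with value ≤ 249956 is 288 (since 248256 ≤ 249956 < 249985), so the first above is n = 289, value 249985.

249985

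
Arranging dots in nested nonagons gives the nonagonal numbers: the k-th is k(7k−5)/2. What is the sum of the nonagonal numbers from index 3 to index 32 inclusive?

38710

Σ i(7i−5)/2 = (7Σi² − 5Σi) / 2 over i = 3..32.
Σi = 528 − 3 = 525 and Σi² = 11440 − 5 = 11435.
(7·11435 − 5·525) / 2 = 77420/2 = 38710.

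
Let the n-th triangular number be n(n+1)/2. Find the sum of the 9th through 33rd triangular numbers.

Σ i(i+1)/2 = (Σi² + Σi) / 2 over i = 9..33.
Σi = 561 − 36 = 525 and Σi² = 12529 − 204 = 12325.
(1·12325 + 1·525) / 2 = 12850/2 = 6425.

6425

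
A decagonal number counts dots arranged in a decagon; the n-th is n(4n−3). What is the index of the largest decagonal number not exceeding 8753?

Solve n(4n−3) ≤ 8753 for integer n.
n = 47 gives 8695 ≤ 8753, while n = 48 gives 9072 > 8753; so the answer is index 47.

47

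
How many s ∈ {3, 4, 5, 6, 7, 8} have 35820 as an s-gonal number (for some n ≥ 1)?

s = 3: P(3, 267) = 35778 and P(3, 268) = 36046; 35820 is not s-gonal.
s = 4: P(4, 189) = 35721 and P(4, 190) = 36100; 35820 is not s-gonal.
s = 5: P(5, 154) = 35497 and P(5, 155) = 35960; 35820 is not s-gonal.
s = 6: P(6, 134) = 35778 and P(6, 135) = 36315; 35820 is not s-gonal.
s = 7: P(7, 120) = 35820. ✓
s = 8: P(8, 109) = 35425 and P(8, 110) = 36080; 35820 is not s-gonal.
Hits: s ∈ {7} → 1.

1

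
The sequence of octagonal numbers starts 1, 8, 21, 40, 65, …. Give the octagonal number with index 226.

226·(3·226 − 2) = 226·676 = 152776.

152776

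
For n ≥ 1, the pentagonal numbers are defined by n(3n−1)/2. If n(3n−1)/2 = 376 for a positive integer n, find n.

16

Set n(3n−1)/2 = 376, giving 3n² − n − 752 = 0.
So n = (1 + 95) / 6 = 96/6 = 16.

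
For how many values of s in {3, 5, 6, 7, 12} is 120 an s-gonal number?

s = 3: P(3, 15) = 120. ✓
s = 5: P(5, 9) = 117 and P(5, 10) = 145; 120 is not s-gonal.
s = 6: P(6, 8) = 120. ✓
s = 7: P(7, 7) = 112 and P(7, 8) = 148; 120 is not s-gonal.
s = 12: P(12, 5) = 105 and P(12, 6) = 156; 120 is not s-gonal.
Hits: s ∈ {3, 6} → 2.

2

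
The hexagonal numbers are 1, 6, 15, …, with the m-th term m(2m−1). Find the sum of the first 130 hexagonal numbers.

Σ i(2i−1) = 2Σi² − Σi over i = 1..130.
Σi = 8515 and Σi² = 740805.
2·740805 − 1·8515 = 1473095.

1473095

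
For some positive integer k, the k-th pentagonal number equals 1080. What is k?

Set n(3n−1)/2 = 1080, giving 3n² − n − 2160 = 0.
The discriminant is 1 + 24·1080 = 25921, and √25921 = 161.
So n = (1 + 161) / 6 = 162/6 = 27.
Check: 27·(3·27 − 1)/2 = 1080. ✓

27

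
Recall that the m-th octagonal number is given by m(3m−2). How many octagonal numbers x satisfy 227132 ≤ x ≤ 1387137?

The n-th octagonal number is n(3n−2).
Smallest index with value ≥ 227132: n = 276 (giving 227976).
Largest index with value ≤ 1387137: n = 680 (giving 1385840).
Indices 276 through 680: 405 terms.

405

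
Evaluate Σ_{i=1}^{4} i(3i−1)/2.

40

Σ i(3i−1)/2 = (3Σi² − Σi) / 2 over i = 1..4.
Σi = 10 and Σi² = 30.
(3·30 − 1·10) / 2 = 80/2 = 40.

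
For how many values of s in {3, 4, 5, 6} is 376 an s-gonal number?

s = 3: P(3, 26) = 351 and P(3, 27) = 378; 376 is not s-gonal.
s = 4: P(4, 19) = 361 and P(4, 20) = 400; 376 is not s-gonal.
s = 5: P(5, 16) = 376. ✓
s = 6: P(6, 13) = 325 and P(6, 14) = 378; 376 is not s-gonal.
Hits: s ∈ {5} → 1.

1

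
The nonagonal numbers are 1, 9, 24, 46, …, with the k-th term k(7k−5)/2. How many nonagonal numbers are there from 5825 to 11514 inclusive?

16

The n-th nonagonal number is n(7n−5)/2.
Smallest index with value ≥ 5825: n = 42 (giving 6069).
Largest index with value ≤ 11514: n = 57 (giving 11229).
Indices 42 through 57: 16 terms.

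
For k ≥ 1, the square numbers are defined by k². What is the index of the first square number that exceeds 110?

11

Solve n² > 110 for integer n.
The largest n with value ≤ 110 is 10 (since 100 ≤ 110 < 121), so the first above is n = 11, value 121.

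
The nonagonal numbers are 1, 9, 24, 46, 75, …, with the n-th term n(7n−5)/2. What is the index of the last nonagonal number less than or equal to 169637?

220

Solve n(7n−5)/2 ≤ 169637 for integer n.
n = 220 gives 168850 ≤ 169637, while n = 221 gives 170391 > 169637; so the answer is index 220.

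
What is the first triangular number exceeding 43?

Solve n(n+1)/2 > 43 for integer n.
The largest n with value ≤ 43 is 8 (since 36 ≤ 43 < 45), so the first above is n = 9, value 45.

45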